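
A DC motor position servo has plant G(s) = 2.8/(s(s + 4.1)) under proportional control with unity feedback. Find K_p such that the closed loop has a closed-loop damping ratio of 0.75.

K_p = 2.67

Closed-loop characteristic equation: s² + 4.1s + K_p·2.8 = 0.
So ω_n = √(2.8K_p) and 2ζω_n = 4.1, giving ζ = 4.1/(2√(2.8K_p)).
Setting ζ = 0.75: √(2.8K_p) = 4.1/(2·0.75) = 2.733, so K_p = 7.471/2.8 = 2.67.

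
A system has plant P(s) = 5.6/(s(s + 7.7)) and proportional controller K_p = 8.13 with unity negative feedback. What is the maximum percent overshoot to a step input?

The closed-loop denominator s² + 7.7s + 45.53 gives ω_n = √45.53 = 6.747 and ζ = 7.7/(2ω_n) = 0.5706.
%OS = 100·exp(−πζ/√(1−ζ²)) = 100·exp(−π·0.5706/√0.6744) = 11.3%.

11.3%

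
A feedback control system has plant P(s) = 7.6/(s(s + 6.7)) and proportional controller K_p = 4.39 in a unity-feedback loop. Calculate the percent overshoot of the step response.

10.7%

From 1 + K_pP(s) = 0: s² + 6.7s + 33.36 = 0 ⇒ ω_n = 5.776, ζ = 0.58.
%OS = 100·exp(−πζ/√(1−ζ²)) = 100·exp(−π·0.58/√0.6636) = 10.7%.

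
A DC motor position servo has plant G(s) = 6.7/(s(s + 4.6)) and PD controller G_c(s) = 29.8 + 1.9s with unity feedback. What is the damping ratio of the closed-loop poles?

ζ = 0.613

Forward path: (29.8 + 1.9s)·6.7/(s(s+4.6)). The closed-loop characteristic equation is s² + (4.6 + 6.7·1.9)s + 6.7·29.8 = 0.
That is s² + 17.33s + 199.7 = 0, so ω_n = 14.13 rad/s and ζ = 17.33/(2·14.13) = 0.6132.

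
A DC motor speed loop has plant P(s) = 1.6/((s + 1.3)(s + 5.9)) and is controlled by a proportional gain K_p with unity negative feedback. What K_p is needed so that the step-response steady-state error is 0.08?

K_p = 55.1

Steady-state error for a unit step on this type-0 loop is 1/(1 + K_p·P(0)).
P(0) = 0.2086. Require 1/(1 + K_p·0.2086) = 0.08, so 1 + 0.2086·K_p = 12.5.
K_p = (12.5 − 1)/0.2086 = 55.1.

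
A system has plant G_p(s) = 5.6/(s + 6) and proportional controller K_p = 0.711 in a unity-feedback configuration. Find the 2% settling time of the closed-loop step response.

T_s ≈ 0.401 s

Closed-loop transfer function: T(s) = K_p·G_p(s)/(1 + K_p·G_p(s)) = 3.982/(s + 6 + 3.982) = 3.982/(s + 9.982).
Time constant τ = 1/9.982 = 0.1002 s, so the 2% settling time is about 4τ = 0.401 s.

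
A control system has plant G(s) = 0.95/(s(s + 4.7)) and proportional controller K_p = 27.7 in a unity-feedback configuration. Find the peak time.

The closed-loop denominator s² + 4.7s + 26.31 gives ω_n = √26.31 = 5.13 and ζ = 4.7/(2ω_n) = 0.4581.
Damped frequency ω_d = ω_n√(1−ζ²) = 4.56 rad/s, so peak time T_p = π/ω_d = 0.689 s.

T_p = 0.689 s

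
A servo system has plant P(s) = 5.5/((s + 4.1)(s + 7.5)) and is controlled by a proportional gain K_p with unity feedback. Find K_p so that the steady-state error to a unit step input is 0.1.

K_p = 50.3

Steady-state error for a unit step on this type-0 loop is 1/(1 + K_p·P(0)).
P(0) = 0.1789. Require 1/(1 + K_p·0.1789) = 0.1, so 1 + 0.1789·K_p = 10.
K_p = (10 − 1)/0.1789 = 50.3.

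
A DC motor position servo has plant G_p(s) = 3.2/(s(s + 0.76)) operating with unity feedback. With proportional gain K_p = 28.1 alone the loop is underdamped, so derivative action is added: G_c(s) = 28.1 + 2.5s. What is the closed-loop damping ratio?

Forward path: (28.1 + 2.5s)·3.2/(s(s+0.76)). The closed-loop characteristic equation is s² + (0.76 + 3.2·2.5)s + 3.2·28.1 = 0.
That is s² + 8.76s + 89.92 = 0, so ω_n = 9.483 rad/s and ζ = 8.76/(2·9.483) = 0.4619.

ζ = 0.462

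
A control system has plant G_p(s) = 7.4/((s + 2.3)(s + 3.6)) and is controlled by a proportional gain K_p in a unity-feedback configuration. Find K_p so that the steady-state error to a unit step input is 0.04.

The loop is type 0, so e_ss(step) = 1/(1 + K_pos) with K_pos = K_p·G_p(0).
G_p(0) = 0.8937. Require 1/(1 + K_p·0.8937) = 0.04, so 1 + 0.8937·K_p = 25.
K_p = (25 − 1)/0.8937 = 26.9.

K_p = 26.9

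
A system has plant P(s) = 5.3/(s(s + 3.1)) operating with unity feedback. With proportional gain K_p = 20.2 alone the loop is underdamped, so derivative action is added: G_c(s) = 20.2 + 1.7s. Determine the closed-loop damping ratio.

Forward path: (20.2 + 1.7s)·5.3/(s(s+3.1)). The closed-loop characteristic equation is s² + (3.1 + 5.3·1.7)s + 5.3·20.2 = 0.
That is s² + 12.11s + 107.1 = 0, so ω_n = 10.35 rad/s and ζ = 12.11/(2·10.35) = 0.5852.

ζ = 0.585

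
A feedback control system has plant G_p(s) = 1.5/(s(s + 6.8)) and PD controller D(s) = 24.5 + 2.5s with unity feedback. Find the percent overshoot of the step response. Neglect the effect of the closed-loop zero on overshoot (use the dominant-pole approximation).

0.39%

Forward path: (24.5 + 2.5s)·1.5/(s(s+6.8)). The closed-loop characteristic equation is s² + (6.8 + 1.5·2.5)s + 1.5·24.5 = 0.
That is s² + 10.55s + 36.75 = 0, so ω_n = 6.062 rad/s and ζ = 10.55/(2·6.062) = 0.8701.
%OS = 100·exp(−πζ/√(1−ζ²)) = 0.39%.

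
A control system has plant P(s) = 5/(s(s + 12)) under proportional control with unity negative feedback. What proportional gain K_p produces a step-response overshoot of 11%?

From %OS = 100·exp(−πζ/√(1−ζ²)) = 11%, ζ = −ln(0.11)/√(π²+ln²(0.11)) = 0.5749.
Characteristic equation s² + 12s + 5K_p = 0 gives ζ = 12/(2√(5K_p)).
Setting ζ = 0.5749: √(5K_p) = 12/(2·0.5749) = 10.44, so K_p = 108.9/5 = 21.8.

K_p = 21.8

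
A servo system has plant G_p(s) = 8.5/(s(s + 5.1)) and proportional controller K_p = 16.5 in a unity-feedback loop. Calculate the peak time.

From 1 + K_pG_p(s) = 0: s² + 5.1s + 140.2 = 0 ⇒ ω_n = 11.84, ζ = 0.2153.
Damped frequency ω_d = ω_n√(1−ζ²) = 11.56 rad/s, so peak time T_p = π/ω_d = 0.272 s.

T_p = 0.272 s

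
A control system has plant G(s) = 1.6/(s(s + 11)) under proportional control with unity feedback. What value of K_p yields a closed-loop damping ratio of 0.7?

Closed-loop characteristic equation: s² + 11s + K_p·1.6 = 0.
So ω_n = √(1.6K_p) and 2ζω_n = 11, giving ζ = 11/(2√(1.6K_p)).
Setting ζ = 0.7: √(1.6K_p) = 11/(2·0.7) = 7.857, so K_p = 61.73/1.6 = 38.6.

K_p = 38.6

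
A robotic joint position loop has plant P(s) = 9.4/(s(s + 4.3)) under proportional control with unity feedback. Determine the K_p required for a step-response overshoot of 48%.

K_p = 9.5

From %OS = 100·exp(−πζ/√(1−ζ²)) = 48%, ζ = −ln(0.48)/√(π²+ln²(0.48)) = 0.2275.
Characteristic equation s² + 4.3s + 9.4K_p = 0 gives ζ = 4.3/(2√(9.4K_p)).
Setting ζ = 0.2275: √(9.4K_p) = 4.3/(2·0.2275) = 9.45, so K_p = 89.31/9.4 = 9.5.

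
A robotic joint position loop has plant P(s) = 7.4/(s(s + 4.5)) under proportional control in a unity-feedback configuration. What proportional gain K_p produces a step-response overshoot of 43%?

K_p = 10.2

From %OS = 100·exp(−πζ/√(1−ζ²)) = 43%, ζ = −ln(0.43)/√(π²+ln²(0.43)) = 0.2594.
Characteristic equation s² + 4.5s + 7.4K_p = 0 gives ζ = 4.5/(2√(7.4K_p)).
Setting ζ = 0.2594: √(7.4K_p) = 4.5/(2·0.2594) = 8.672, so K_p = 75.21/7.4 = 10.2.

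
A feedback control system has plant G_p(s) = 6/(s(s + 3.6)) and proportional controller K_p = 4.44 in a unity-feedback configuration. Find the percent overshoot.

From 1 + K_pG_p(s) = 0: s² + 3.6s + 26.64 = 0 ⇒ ω_n = 5.161, ζ = 0.3487.
%OS = 100·exp(−πζ/√(1−ζ²)) = 100·exp(−π·0.3487/√0.8784) = 31.1%.

31.1%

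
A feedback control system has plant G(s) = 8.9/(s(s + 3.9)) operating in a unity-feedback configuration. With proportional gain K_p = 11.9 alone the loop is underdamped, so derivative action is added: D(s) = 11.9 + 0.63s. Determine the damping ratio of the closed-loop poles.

ζ = 0.462

Forward path: (11.9 + 0.63s)·8.9/(s(s+3.9)). The closed-loop characteristic equation is s² + (3.9 + 8.9·0.63)s + 8.9·11.9 = 0.
That is s² + 9.507s + 105.9 = 0, so ω_n = 10.29 rad/s and ζ = 9.507/(2·10.29) = 0.4619.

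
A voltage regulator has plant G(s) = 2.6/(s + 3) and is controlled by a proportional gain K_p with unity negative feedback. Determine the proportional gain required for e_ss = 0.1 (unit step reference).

K_p = 10.4

Steady-state error for a unit step on this type-0 loop is 1/(1 + K_p·G(0)).
G(0) = 0.8667. Require 1/(1 + K_p·0.8667) = 0.1, so 1 + 0.8667·K_p = 10.
K_p = (10 − 1)/0.8667 = 10.4.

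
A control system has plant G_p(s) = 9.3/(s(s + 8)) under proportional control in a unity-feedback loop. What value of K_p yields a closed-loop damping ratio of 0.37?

Closed-loop characteristic equation: s² + 8s + K_p·9.3 = 0.
So ω_n = √(9.3K_p) and 2ζω_n = 8, giving ζ = 8/(2√(9.3K_p)).
Setting ζ = 0.37: √(9.3K_p) = 8/(2·0.37) = 10.81, so K_p = 116.9/9.3 = 12.6.

K_p = 12.6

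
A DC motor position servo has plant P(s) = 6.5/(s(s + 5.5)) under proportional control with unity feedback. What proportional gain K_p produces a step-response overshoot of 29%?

From %OS = 100·exp(−πζ/√(1−ζ²)) = 29%, ζ = −ln(0.29)/√(π²+ln²(0.29)) = 0.3666.
Characteristic equation s² + 5.5s + 6.5K_p = 0 gives ζ = 5.5/(2√(6.5K_p)).
Setting ζ = 0.3666: √(6.5K_p) = 5.5/(2·0.3666) = 7.501, so K_p = 56.27/6.5 = 8.66.

K_p = 8.66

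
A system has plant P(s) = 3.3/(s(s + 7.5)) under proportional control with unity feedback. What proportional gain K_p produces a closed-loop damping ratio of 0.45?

K_p = 21

Closed-loop characteristic equation: s² + 7.5s + K_p·3.3 = 0.
So ω_n = √(3.3K_p) and 2ζω_n = 7.5, giving ζ = 7.5/(2√(3.3K_p)).
Setting ζ = 0.45: √(3.3K_p) = 7.5/(2·0.45) = 8.333, so K_p = 69.44/3.3 = 21.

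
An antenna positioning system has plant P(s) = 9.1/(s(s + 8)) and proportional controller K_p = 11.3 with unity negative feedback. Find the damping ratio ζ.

ζ = 0.394

The closed-loop denominator is s(s+8) + 11.3·9.1 = s² + 8s + 102.8.
Matching s² + 2ζω_n s + ω_n²: ω_n = √102.8 = 10.14 rad/s and 2ζω_n = 8, so ζ = 8/(2·10.14) = 0.394.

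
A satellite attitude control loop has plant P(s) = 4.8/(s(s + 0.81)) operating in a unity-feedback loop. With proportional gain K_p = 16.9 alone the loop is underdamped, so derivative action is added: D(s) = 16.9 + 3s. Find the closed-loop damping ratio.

Forward path: (16.9 + 3s)·4.8/(s(s+0.81)). The closed-loop characteristic equation is s² + (0.81 + 4.8·3)s + 4.8·16.9 = 0.
That is s² + 15.21s + 81.12 = 0, so ω_n = 9.007 rad/s and ζ = 15.21/(2·9.007) = 0.8444.

ζ = 0.844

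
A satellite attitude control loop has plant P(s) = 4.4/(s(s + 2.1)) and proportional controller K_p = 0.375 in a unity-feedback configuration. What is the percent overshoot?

1.16%

Closed-loop characteristic equation: s² + 2.1s + 1.65 = 0, so ω_n = 1.285 rad/s and ζ = 2.1/(2·1.285) = 0.8174.
%OS = 100·exp(−πζ/√(1−ζ²)) = 100·exp(−π·0.8174/√0.3318) = 1.16%.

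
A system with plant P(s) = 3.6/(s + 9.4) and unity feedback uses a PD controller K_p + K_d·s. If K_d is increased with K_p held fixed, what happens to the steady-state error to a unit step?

unchanged

K_d affects only the transient (the s-coefficient); the DC loop gain, and hence e_ss, depends only on K_p.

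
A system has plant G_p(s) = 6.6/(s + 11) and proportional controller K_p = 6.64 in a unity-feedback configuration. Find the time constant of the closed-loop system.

Closed-loop transfer function: T(s) = K_p·G_p(s)/(1 + K_p·G_p(s)) = 43.82/(s + 11 + 43.82) = 43.82/(s + 54.82).
Time constant τ = 1/54.82 = 0.0182 s.

τ = 0.0182 s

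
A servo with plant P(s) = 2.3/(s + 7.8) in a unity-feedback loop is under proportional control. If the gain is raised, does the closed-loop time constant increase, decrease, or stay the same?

decrease

The closed-loop bandwidth 7.8+K_p·2.3 grows with K_p, so τ shrinks.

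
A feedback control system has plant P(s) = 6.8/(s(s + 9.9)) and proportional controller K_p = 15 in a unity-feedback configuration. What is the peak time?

The closed-loop denominator s² + 9.9s + 102 gives ω_n = √102 = 10.1 and ζ = 9.9/(2ω_n) = 0.4901.
Damped frequency ω_d = ω_n√(1−ζ²) = 8.803 rad/s, so peak time T_p = π/ω_d = 0.357 s.

T_p = 0.357 s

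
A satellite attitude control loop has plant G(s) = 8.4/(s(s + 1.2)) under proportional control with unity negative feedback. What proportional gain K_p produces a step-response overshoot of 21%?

From %OS = 100·exp(−πζ/√(1−ζ²)) = 21%, ζ = −ln(0.21)/√(π²+ln²(0.21)) = 0.4449.
Characteristic equation s² + 1.2s + 8.4K_p = 0 gives ζ = 1.2/(2√(8.4K_p)).
Setting ζ = 0.4449: √(8.4K_p) = 1.2/(2·0.4449) = 1.349, so K_p = 1.819/8.4 = 0.217.

K_p = 0.217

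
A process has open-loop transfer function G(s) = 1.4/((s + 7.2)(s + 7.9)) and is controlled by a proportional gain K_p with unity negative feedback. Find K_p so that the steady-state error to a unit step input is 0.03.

K_p = 1310

The loop is type 0, so e_ss(step) = 1/(1 + K_pos) with K_pos = K_p·G(0).
G(0) = 0.02461. Require 1/(1 + K_p·0.02461) = 0.03, so 1 + 0.02461·K_p = 33.33.
K_p = (33.33 − 1)/0.02461 = 1310.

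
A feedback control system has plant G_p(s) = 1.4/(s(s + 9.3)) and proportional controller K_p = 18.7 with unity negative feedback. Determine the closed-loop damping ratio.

The closed-loop denominator is s(s+9.3) + 18.7·1.4 = s² + 9.3s + 26.18.
So ω_n² = 26.18 ⇒ ω_n = 5.117 rad/s, and ζ = 9.3/(2ω_n) = 0.909.

ζ = 0.909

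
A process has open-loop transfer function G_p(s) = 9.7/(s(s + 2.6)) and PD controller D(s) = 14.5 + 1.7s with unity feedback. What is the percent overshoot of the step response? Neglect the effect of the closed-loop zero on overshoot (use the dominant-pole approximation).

1.41%

Forward path: (14.5 + 1.7s)·9.7/(s(s+2.6)). The closed-loop characteristic equation is s² + (2.6 + 9.7·1.7)s + 9.7·14.5 = 0.
That is s² + 19.09s + 140.6 = 0, so ω_n = 11.86 rad/s and ζ = 19.09/(2·11.86) = 0.8048.
%OS = 100·exp(−πζ/√(1−ζ²)) = 1.41%.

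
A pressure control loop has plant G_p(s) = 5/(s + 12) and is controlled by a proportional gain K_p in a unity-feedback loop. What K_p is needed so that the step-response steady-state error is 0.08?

For a type-0 loop with proportional control, e_ss = 1/(1 + K_p·G_p(0)).
G_p(0) = 0.4167. Require 1/(1 + K_p·0.4167) = 0.08, so 1 + 0.4167·K_p = 12.5.
K_p = (12.5 − 1)/0.4167 = 27.6.

K_p = 27.6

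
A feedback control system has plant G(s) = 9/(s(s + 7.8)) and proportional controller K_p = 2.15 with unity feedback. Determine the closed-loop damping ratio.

ζ = 0.887

1 + K_p·G(s) = 0 gives s² + 7.8s + 19.35 = 0.
Matching s² + 2ζω_n s + ω_n²: ω_n = √19.35 = 4.399 rad/s and 2ζω_n = 7.8, so ζ = 7.8/(2·4.399) = 0.887.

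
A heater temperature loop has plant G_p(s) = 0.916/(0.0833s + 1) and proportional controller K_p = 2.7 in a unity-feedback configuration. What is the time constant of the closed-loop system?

τ = 0.024 s

Closed loop: T(s) = K_p·G_p/(1+K_p·G_p) = 2.473/(0.0833s + 1 + 2.473), with pole at s = −(1 + 2.473)/0.0833 = −41.7.
Closed-loop time constant τ = 1/41.7 = 0.024 s.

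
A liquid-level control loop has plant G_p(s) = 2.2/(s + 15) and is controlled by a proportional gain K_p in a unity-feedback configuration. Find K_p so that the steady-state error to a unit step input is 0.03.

K_p = 220

For a type-0 loop with proportional control, e_ss = 1/(1 + K_p·G_p(0)).
G_p(0) = 0.1467. Require 1/(1 + K_p·0.1467) = 0.03, so 1 + 0.1467·K_p = 33.33.
K_p = (33.33 − 1)/0.1467 = 220.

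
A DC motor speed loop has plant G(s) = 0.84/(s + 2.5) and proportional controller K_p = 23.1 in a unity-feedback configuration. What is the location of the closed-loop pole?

Closed-loop transfer function: T(s) = K_p·G(s)/(1 + K_p·G(s)) = 19.4/(s + 2.5 + 19.4) = 19.4/(s + 21.9).
The closed-loop pole is at s = −21.9.

s = -21.9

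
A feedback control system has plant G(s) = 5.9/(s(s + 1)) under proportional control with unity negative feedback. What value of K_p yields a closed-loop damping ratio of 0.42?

K_p = 0.24

Closed-loop characteristic equation: s² + 1s + K_p·5.9 = 0.
So ω_n = √(5.9K_p) and 2ζω_n = 1, giving ζ = 1/(2√(5.9K_p)).
Setting ζ = 0.42: √(5.9K_p) = 1/(2·0.42) = 1.19, so K_p = 1.417/5.9 = 0.24.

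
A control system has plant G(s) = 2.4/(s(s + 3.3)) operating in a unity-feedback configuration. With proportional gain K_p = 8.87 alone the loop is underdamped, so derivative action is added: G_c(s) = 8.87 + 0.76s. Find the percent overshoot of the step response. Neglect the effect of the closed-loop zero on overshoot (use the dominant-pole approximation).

12.3%

Forward path: (8.87 + 0.76s)·2.4/(s(s+3.3)). The closed-loop characteristic equation is s² + (3.3 + 2.4·0.76)s + 2.4·8.87 = 0.
That is s² + 5.124s + 21.29 = 0, so ω_n = 4.614 rad/s and ζ = 5.124/(2·4.614) = 0.5553.
%OS = 100·exp(−πζ/√(1−ζ²)) = 12.3%.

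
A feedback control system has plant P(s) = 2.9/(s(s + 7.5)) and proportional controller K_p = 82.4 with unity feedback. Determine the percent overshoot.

45.6%

Closed-loop characteristic equation: s² + 7.5s + 239 = 0, so ω_n = 15.46 rad/s and ζ = 7.5/(2·15.46) = 0.2426.
%OS = 100·exp(−πζ/√(1−ζ²)) = 100·exp(−π·0.2426/√0.9412) = 45.6%.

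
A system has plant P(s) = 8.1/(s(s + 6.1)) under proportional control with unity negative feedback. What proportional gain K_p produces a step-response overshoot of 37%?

K_p = 12.6

From %OS = 100·exp(−πζ/√(1−ζ²)) = 37%, ζ = −ln(0.37)/√(π²+ln²(0.37)) = 0.3017.
Characteristic equation s² + 6.1s + 8.1K_p = 0 gives ζ = 6.1/(2√(8.1K_p)).
Setting ζ = 0.3017: √(8.1K_p) = 6.1/(2·0.3017) = 10.11, so K_p = 102.2/8.1 = 12.6.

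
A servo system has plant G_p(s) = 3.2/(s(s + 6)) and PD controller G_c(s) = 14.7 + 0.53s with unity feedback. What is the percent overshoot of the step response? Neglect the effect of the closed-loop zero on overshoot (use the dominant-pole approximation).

Forward path: (14.7 + 0.53s)·3.2/(s(s+6)). The closed-loop characteristic equation is s² + (6 + 3.2·0.53)s + 3.2·14.7 = 0.
That is s² + 7.696s + 47.04 = 0, so ω_n = 6.859 rad/s and ζ = 7.696/(2·6.859) = 0.561.
%OS = 100·exp(−πζ/√(1−ζ²)) = 11.9%.

11.9%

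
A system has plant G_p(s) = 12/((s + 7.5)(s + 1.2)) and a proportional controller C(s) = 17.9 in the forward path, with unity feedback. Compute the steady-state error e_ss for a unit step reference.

0.0402

The loop is type 0. Static position error constant K_pos = C(0)·G_p(0) = 17.9·1.333 = 23.87.
Steady-state error to a unit step: e_ss = 1/(1+K_pos) = 1/24.87 = 0.0402.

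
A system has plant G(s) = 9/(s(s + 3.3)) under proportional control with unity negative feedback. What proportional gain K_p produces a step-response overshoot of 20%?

K_p = 1.46

From %OS = 100·exp(−πζ/√(1−ζ²)) = 20%, ζ = −ln(0.2)/√(π²+ln²(0.2)) = 0.4559.
Characteristic equation s² + 3.3s + 9K_p = 0 gives ζ = 3.3/(2√(9K_p)).
Setting ζ = 0.4559: √(9K_p) = 3.3/(2·0.4559) = 3.619, so K_p = 13.1/9 = 1.46.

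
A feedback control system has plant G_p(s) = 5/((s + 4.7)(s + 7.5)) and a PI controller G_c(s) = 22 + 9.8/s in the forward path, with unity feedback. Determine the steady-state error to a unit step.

The open loop G_c(s)G_p(s) has a pole at the origin (type 1), so the static position error constant is infinite and e_ss = 1/(1+∞) = 0.

0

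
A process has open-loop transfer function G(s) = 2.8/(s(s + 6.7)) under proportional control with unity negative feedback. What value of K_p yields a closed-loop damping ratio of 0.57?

Closed-loop characteristic equation: s² + 6.7s + K_p·2.8 = 0.
So ω_n = √(2.8K_p) and 2ζω_n = 6.7, giving ζ = 6.7/(2√(2.8K_p)).
Setting ζ = 0.57: √(2.8K_p) = 6.7/(2·0.57) = 5.877, so K_p = 34.54/2.8 = 12.3.

K_p = 12.3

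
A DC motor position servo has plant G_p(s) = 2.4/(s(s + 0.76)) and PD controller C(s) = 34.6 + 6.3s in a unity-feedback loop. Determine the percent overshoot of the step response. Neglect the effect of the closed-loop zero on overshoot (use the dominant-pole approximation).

0.378%

Forward path: (34.6 + 6.3s)·2.4/(s(s+0.76)). The closed-loop characteristic equation is s² + (0.76 + 2.4·6.3)s + 2.4·34.6 = 0.
That is s² + 15.88s + 83.04 = 0, so ω_n = 9.113 rad/s and ζ = 15.88/(2·9.113) = 0.8713.
%OS = 100·exp(−πζ/√(1−ζ²)) = 0.378%.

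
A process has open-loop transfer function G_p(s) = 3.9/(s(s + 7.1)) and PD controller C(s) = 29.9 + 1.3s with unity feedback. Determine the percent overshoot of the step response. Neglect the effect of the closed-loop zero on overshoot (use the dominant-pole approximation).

11.7%

Forward path: (29.9 + 1.3s)·3.9/(s(s+7.1)). The closed-loop characteristic equation is s² + (7.1 + 3.9·1.3)s + 3.9·29.9 = 0.
That is s² + 12.17s + 116.6 = 0, so ω_n = 10.8 rad/s and ζ = 12.17/(2·10.8) = 0.5635.
%OS = 100·exp(−πζ/√(1−ζ²)) = 11.7%.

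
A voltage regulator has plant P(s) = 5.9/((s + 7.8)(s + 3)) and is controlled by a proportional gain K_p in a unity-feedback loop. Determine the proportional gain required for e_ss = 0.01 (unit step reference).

For a type-0 loop with proportional control, e_ss = 1/(1 + K_p·P(0)).
P(0) = 0.2521. Require 1/(1 + K_p·0.2521) = 0.01, so 1 + 0.2521·K_p = 100.
K_p = (100 − 1)/0.2521 = 393.

K_p = 393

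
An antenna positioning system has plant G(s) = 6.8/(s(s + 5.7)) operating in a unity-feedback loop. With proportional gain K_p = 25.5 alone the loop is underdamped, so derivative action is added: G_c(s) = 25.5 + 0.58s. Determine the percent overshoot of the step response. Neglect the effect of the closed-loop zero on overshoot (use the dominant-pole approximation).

29%

Forward path: (25.5 + 0.58s)·6.8/(s(s+5.7)). The closed-loop characteristic equation is s² + (5.7 + 6.8·0.58)s + 6.8·25.5 = 0.
That is s² + 9.644s + 173.4 = 0, so ω_n = 13.17 rad/s and ζ = 9.644/(2·13.17) = 0.3662.
%OS = 100·exp(−πζ/√(1−ζ²)) = 29%.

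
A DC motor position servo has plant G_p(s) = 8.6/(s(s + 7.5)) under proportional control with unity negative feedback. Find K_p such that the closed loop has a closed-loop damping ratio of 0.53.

Closed-loop characteristic equation: s² + 7.5s + K_p·8.6 = 0.
So ω_n = √(8.6K_p) and 2ζω_n = 7.5, giving ζ = 7.5/(2√(8.6K_p)).
Setting ζ = 0.53: √(8.6K_p) = 7.5/(2·0.53) = 7.075, so K_p = 50.06/8.6 = 5.82.

K_p = 5.82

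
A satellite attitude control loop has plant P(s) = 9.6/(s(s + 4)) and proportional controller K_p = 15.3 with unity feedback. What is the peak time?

Closed-loop characteristic equation: s² + 4s + 146.9 = 0, so ω_n = 12.12 rad/s and ζ = 4/(2·12.12) = 0.165.
Damped frequency ω_d = ω_n√(1−ζ²) = 11.95 rad/s, so peak time T_p = π/ω_d = 0.263 s.

T_p = 0.263 s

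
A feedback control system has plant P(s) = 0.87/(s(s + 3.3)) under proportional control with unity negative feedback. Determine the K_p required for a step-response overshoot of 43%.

From %OS = 100·exp(−πζ/√(1−ζ²)) = 43%, ζ = −ln(0.43)/√(π²+ln²(0.43)) = 0.2594.
Characteristic equation s² + 3.3s + 0.87K_p = 0 gives ζ = 3.3/(2√(0.87K_p)).
Setting ζ = 0.2594: √(0.87K_p) = 3.3/(2·0.2594) = 6.36, so K_p = 40.45/0.87 = 46.5.

K_p = 46.5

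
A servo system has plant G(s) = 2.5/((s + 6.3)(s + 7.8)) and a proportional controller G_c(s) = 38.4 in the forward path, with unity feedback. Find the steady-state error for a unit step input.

0.339

The loop is type 0. Static position error constant K_pos = G_c(0)·G(0) = 38.4·0.05088 = 1.954.
Steady-state error to a unit step: e_ss = 1/(1+K_pos) = 1/2.954 = 0.339.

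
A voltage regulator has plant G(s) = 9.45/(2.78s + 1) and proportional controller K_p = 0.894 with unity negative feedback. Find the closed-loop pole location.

Closed loop: T(s) = K_p·G/(1+K_p·G) = 8.448/(2.78s + 1 + 8.448), with pole at s = −(1 + 8.448)/2.78 = −3.399.

s = -3.399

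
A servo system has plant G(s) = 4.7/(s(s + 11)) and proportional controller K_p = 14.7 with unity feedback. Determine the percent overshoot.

6.25%

From 1 + K_pG(s) = 0: s² + 11s + 69.09 = 0 ⇒ ω_n = 8.312, ζ = 0.6617.
%OS = 100·exp(−πζ/√(1−ζ²)) = 100·exp(−π·0.6617/√0.5622) = 6.25%.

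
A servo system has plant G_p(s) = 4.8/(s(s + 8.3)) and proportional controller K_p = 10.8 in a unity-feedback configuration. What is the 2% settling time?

T_s ≈ 0.964 s

From 1 + K_pG_p(s) = 0: s² + 8.3s + 51.84 = 0 ⇒ ω_n = 7.2, ζ = 0.5764.
2% settling time T_s ≈ 4/(ζω_n) = 4/4.15 = 0.964 s.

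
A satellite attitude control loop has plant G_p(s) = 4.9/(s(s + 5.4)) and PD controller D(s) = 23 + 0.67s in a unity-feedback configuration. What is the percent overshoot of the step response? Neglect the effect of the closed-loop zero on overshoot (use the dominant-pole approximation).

24.5%

Forward path: (23 + 0.67s)·4.9/(s(s+5.4)). The closed-loop characteristic equation is s² + (5.4 + 4.9·0.67)s + 4.9·23 = 0.
That is s² + 8.683s + 112.7 = 0, so ω_n = 10.62 rad/s and ζ = 8.683/(2·10.62) = 0.409.
%OS = 100·exp(−πζ/√(1−ζ²)) = 24.5%.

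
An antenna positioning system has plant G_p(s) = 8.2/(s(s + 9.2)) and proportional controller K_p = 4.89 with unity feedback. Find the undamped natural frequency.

ω_n = 6.33 rad/s

With unity feedback the closed-loop characteristic equation is s² + 9.2s + 4.89·8.2 = s² + 9.2s + 40.1 = 0.
So ω_n² = 40.1 ⇒ ω_n = 6.332 rad/s, and ζ = 9.2/(2ω_n) = 0.726.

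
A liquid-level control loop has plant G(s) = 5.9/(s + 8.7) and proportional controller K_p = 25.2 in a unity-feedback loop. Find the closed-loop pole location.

Closed-loop transfer function: T(s) = K_p·G(s)/(1 + K_p·G(s)) = 148.7/(s + 8.7 + 148.7) = 148.7/(s + 157.4).
The closed-loop pole is at s = −157.4.

s = -157.4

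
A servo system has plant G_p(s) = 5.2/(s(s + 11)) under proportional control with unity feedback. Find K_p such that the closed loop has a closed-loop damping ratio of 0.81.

K_p = 8.87

Closed-loop characteristic equation: s² + 11s + K_p·5.2 = 0.
So ω_n = √(5.2K_p) and 2ζω_n = 11, giving ζ = 11/(2√(5.2K_p)).
Setting ζ = 0.81: √(5.2K_p) = 11/(2·0.81) = 6.79, so K_p = 46.11/5.2 = 8.87.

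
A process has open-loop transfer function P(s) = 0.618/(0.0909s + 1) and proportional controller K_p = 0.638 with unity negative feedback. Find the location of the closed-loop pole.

s = -15.34

Closed loop: T(s) = K_p·P/(1+K_p·P) = 0.3943/(0.0909s + 1 + 0.3943), with pole at s = −(1 + 0.3943)/0.0909 = −15.34.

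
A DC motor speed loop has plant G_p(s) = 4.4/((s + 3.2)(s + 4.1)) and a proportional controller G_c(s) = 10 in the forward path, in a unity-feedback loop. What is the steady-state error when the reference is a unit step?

The loop is type 0. Static position error constant K_pos = G_c(0)·G_p(0) = 10·0.3354 = 3.354.
Steady-state error to a unit step: e_ss = 1/(1+K_pos) = 1/4.354 = 0.23.

0.23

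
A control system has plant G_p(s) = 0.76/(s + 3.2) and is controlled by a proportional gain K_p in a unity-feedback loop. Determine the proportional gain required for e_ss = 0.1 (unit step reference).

Steady-state error for a unit step on this type-0 loop is 1/(1 + K_p·G_p(0)).
G_p(0) = 0.2375. Require 1/(1 + K_p·0.2375) = 0.1, so 1 + 0.2375·K_p = 10.
K_p = (10 − 1)/0.2375 = 37.9.

K_p = 37.9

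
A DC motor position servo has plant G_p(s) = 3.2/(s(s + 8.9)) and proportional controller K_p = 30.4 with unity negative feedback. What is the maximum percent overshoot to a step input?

20.4%

Closed-loop characteristic equation: s² + 8.9s + 97.28 = 0, so ω_n = 9.863 rad/s and ζ = 8.9/(2·9.863) = 0.4512.
%OS = 100·exp(−πζ/√(1−ζ²)) = 100·exp(−π·0.4512/√0.7964) = 20.4%.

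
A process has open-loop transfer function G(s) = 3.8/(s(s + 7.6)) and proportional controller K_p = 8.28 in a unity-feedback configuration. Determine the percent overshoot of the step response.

The closed-loop denominator s² + 7.6s + 31.46 gives ω_n = √31.46 = 5.609 and ζ = 7.6/(2ω_n) = 0.6774.
%OS = 100·exp(−πζ/√(1−ζ²)) = 100·exp(−π·0.6774/√0.5411) = 5.54%.

5.54%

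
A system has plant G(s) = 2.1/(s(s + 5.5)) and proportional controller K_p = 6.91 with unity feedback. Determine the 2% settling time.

From 1 + K_pG(s) = 0: s² + 5.5s + 14.51 = 0 ⇒ ω_n = 3.809, ζ = 0.7219.
2% settling time T_s ≈ 4/(ζω_n) = 4/2.75 = 1.45 s.

T_s ≈ 1.45 s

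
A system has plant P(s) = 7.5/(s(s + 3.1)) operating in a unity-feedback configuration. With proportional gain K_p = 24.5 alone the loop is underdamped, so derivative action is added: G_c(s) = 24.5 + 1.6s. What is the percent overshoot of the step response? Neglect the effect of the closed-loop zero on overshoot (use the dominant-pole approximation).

12.2%

Forward path: (24.5 + 1.6s)·7.5/(s(s+3.1)). The closed-loop characteristic equation is s² + (3.1 + 7.5·1.6)s + 7.5·24.5 = 0.
That is s² + 15.1s + 183.8 = 0, so ω_n = 13.56 rad/s and ζ = 15.1/(2·13.56) = 0.557.
%OS = 100·exp(−πζ/√(1−ζ²)) = 12.2%.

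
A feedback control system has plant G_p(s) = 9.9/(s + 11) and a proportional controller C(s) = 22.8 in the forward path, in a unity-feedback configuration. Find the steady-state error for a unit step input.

The loop is type 0. Static position error constant K_pos = C(0)·G_p(0) = 22.8·0.9 = 20.52.
Steady-state error to a unit step: e_ss = 1/(1+K_pos) = 1/21.52 = 0.0465.

0.0465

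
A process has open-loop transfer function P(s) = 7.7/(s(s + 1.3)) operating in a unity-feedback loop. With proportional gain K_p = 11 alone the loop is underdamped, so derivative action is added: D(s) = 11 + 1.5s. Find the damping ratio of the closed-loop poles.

ζ = 0.698

Forward path: (11 + 1.5s)·7.7/(s(s+1.3)). The closed-loop characteristic equation is s² + (1.3 + 7.7·1.5)s + 7.7·11 = 0.
That is s² + 12.85s + 84.7 = 0, so ω_n = 9.203 rad/s and ζ = 12.85/(2·9.203) = 0.6981.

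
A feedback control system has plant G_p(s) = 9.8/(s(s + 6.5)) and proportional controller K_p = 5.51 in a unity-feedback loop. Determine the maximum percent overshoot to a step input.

21.2%

Closed-loop characteristic equation: s² + 6.5s + 54 = 0, so ω_n = 7.348 rad/s and ζ = 6.5/(2·7.348) = 0.4423.
%OS = 100·exp(−πζ/√(1−ζ²)) = 100·exp(−π·0.4423/√0.8044) = 21.2%.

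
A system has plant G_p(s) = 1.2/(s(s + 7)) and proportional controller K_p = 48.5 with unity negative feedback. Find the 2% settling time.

Closed-loop characteristic equation: s² + 7s + 58.2 = 0, so ω_n = 7.629 rad/s and ζ = 7/(2·7.629) = 0.4588.
2% settling time T_s ≈ 4/(ζω_n) = 4/3.5 = 1.14 s.

T_s ≈ 1.14 s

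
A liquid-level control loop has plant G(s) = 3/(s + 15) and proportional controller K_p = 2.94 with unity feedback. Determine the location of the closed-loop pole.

s = -23.82

Closed-loop transfer function: T(s) = K_p·G(s)/(1 + K_p·G(s)) = 8.82/(s + 15 + 8.82) = 8.82/(s + 23.82).
The closed-loop pole is at s = −23.82.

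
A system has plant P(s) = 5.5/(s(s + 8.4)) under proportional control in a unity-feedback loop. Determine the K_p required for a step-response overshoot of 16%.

From %OS = 100·exp(−πζ/√(1−ζ²)) = 16%, ζ = −ln(0.16)/√(π²+ln²(0.16)) = 0.5039.
Characteristic equation s² + 8.4s + 5.5K_p = 0 gives ζ = 8.4/(2√(5.5K_p)).
Setting ζ = 0.5039: √(5.5K_p) = 8.4/(2·0.5039) = 8.336, so K_p = 69.48/5.5 = 12.6.

K_p = 12.6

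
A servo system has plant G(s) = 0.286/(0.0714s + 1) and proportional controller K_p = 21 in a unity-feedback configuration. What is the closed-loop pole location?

Closed loop: T(s) = K_p·G/(1+K_p·G) = 6.006/(0.0714s + 1 + 6.006), with pole at s = −(1 + 6.006)/0.0714 = −98.12.

s = -98.12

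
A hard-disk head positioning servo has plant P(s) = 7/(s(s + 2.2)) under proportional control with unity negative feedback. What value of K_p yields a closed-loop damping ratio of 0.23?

K_p = 3.27

Closed-loop characteristic equation: s² + 2.2s + K_p·7 = 0.
So ω_n = √(7K_p) and 2ζω_n = 2.2, giving ζ = 2.2/(2√(7K_p)).
Setting ζ = 0.23: √(7K_p) = 2.2/(2·0.23) = 4.783, so K_p = 22.87/7 = 3.27.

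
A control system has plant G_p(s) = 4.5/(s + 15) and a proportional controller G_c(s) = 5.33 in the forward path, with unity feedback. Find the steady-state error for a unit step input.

0.385

The loop is type 0. Static position error constant K_pos = G_c(0)·G_p(0) = 5.33·0.3 = 1.599.
Steady-state error to a unit step: e_ss = 1/(1+K_pos) = 1/2.599 = 0.385.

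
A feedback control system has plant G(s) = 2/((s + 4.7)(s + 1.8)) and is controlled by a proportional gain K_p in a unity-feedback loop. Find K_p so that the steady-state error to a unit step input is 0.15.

For a type-0 loop with proportional control, e_ss = 1/(1 + K_p·G(0)).
G(0) = 0.2364. Require 1/(1 + K_p·0.2364) = 0.15, so 1 + 0.2364·K_p = 6.667.
K_p = (6.667 − 1)/0.2364 = 24.

K_p = 24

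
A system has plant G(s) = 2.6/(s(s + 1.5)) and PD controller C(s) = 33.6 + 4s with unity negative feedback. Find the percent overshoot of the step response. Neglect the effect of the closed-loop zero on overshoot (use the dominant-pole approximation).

Forward path: (33.6 + 4s)·2.6/(s(s+1.5)). The closed-loop characteristic equation is s² + (1.5 + 2.6·4)s + 2.6·33.6 = 0.
That is s² + 11.9s + 87.36 = 0, so ω_n = 9.347 rad/s and ζ = 11.9/(2·9.347) = 0.6366.
%OS = 100·exp(−πζ/√(1−ζ²)) = 7.48%.

7.48%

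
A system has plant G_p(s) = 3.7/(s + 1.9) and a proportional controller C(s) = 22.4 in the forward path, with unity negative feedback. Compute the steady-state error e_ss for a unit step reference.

The loop is type 0. Static position error constant K_pos = C(0)·G_p(0) = 22.4·1.947 = 43.62.
Steady-state error to a unit step: e_ss = 1/(1+K_pos) = 1/44.62 = 0.0224.

0.0224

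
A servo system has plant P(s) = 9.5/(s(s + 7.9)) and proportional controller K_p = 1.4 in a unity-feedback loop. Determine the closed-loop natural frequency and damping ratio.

ω_n = 3.65 rad/s, ζ = 1.08

With unity feedback the closed-loop characteristic equation is s² + 7.9s + 1.4·9.5 = s² + 7.9s + 13.3 = 0.
So ω_n² = 13.3 ⇒ ω_n = 3.647 rad/s, and ζ = 7.9/(2ω_n) = 1.08.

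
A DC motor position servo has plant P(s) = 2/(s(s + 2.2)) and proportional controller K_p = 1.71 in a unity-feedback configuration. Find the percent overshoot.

9.78%

From 1 + K_pP(s) = 0: s² + 2.2s + 3.42 = 0 ⇒ ω_n = 1.849, ζ = 0.5948.
%OS = 100·exp(−πζ/√(1−ζ²)) = 100·exp(−π·0.5948/√0.6462) = 9.78%.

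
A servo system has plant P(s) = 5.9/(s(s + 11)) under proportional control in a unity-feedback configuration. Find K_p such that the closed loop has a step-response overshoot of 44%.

From %OS = 100·exp(−πζ/√(1−ζ²)) = 44%, ζ = −ln(0.44)/√(π²+ln²(0.44)) = 0.2528.
Characteristic equation s² + 11s + 5.9K_p = 0 gives ζ = 11/(2√(5.9K_p)).
Setting ζ = 0.2528: √(5.9K_p) = 11/(2·0.2528) = 21.75, so K_p = 473.2/5.9 = 80.2.

K_p = 80.2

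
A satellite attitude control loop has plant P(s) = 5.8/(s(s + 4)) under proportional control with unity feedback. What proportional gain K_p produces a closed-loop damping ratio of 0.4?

Closed-loop characteristic equation: s² + 4s + K_p·5.8 = 0.
So ω_n = √(5.8K_p) and 2ζω_n = 4, giving ζ = 4/(2√(5.8K_p)).
Setting ζ = 0.4: √(5.8K_p) = 4/(2·0.4) = 5, so K_p = 25/5.8 = 4.31.

K_p = 4.31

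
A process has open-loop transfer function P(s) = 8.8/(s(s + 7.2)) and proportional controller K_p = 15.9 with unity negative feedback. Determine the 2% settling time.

The closed-loop denominator s² + 7.2s + 139.9 gives ω_n = √139.9 = 11.83 and ζ = 7.2/(2ω_n) = 0.3043.
2% settling time T_s ≈ 4/(ζω_n) = 4/3.6 = 1.11 s.

T_s ≈ 1.11 s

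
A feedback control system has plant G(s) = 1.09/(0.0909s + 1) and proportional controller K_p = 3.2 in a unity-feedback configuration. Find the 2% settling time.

Closed loop: T(s) = K_p·G/(1+K_p·G) = 3.488/(0.0909s + 1 + 3.488), with pole at s = −(1 + 3.488)/0.0909 = −49.37.
τ = 1/49.37 = 0.02025 s, so 2% settling time ≈ 4τ = 0.081 s.

T_s ≈ 0.081 s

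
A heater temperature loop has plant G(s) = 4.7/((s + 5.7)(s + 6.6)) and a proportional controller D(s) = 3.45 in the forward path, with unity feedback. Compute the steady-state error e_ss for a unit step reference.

0.699

The loop is type 0. Static position error constant K_pos = D(0)·G(0) = 3.45·0.1249 = 0.431.
Steady-state error to a unit step: e_ss = 1/(1+K_pos) = 1/1.431 = 0.699.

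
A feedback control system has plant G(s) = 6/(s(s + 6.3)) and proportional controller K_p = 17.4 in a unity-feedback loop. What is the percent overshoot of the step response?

Closed-loop characteristic equation: s² + 6.3s + 104.4 = 0, so ω_n = 10.22 rad/s and ζ = 6.3/(2·10.22) = 0.3083.
%OS = 100·exp(−πζ/√(1−ζ²)) = 100·exp(−π·0.3083/√0.905) = 36.1%.

36.1%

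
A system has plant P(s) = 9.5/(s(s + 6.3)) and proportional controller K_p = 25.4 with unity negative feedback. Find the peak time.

T_p = 0.207 s

The closed-loop denominator s² + 6.3s + 241.3 gives ω_n = √241.3 = 15.53 and ζ = 6.3/(2ω_n) = 0.2028.
Damped frequency ω_d = ω_n√(1−ζ²) = 15.21 rad/s, so peak time T_p = π/ω_d = 0.207 s.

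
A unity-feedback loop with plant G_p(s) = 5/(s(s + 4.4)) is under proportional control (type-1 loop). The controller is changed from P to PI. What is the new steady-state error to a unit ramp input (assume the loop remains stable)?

0

The integrator raises the loop to type 2, so K_v → ∞ and e_ss to a ramp is zero.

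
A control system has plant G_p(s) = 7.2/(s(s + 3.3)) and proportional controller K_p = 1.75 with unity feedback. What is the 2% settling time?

T_s ≈ 2.42 s

From 1 + K_pG_p(s) = 0: s² + 3.3s + 12.6 = 0 ⇒ ω_n = 3.55, ζ = 0.4648.
2% settling time T_s ≈ 4/(ζω_n) = 4/1.65 = 2.42 s.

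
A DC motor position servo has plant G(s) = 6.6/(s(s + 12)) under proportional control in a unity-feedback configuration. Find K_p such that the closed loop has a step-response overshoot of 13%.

From %OS = 100·exp(−πζ/√(1−ζ²)) = 13%, ζ = −ln(0.13)/√(π²+ln²(0.13)) = 0.5446.
Characteristic equation s² + 12s + 6.6K_p = 0 gives ζ = 12/(2√(6.6K_p)).
Setting ζ = 0.5446: √(6.6K_p) = 12/(2·0.5446) = 11.02, so K_p = 121.4/6.6 = 18.4.

K_p = 18.4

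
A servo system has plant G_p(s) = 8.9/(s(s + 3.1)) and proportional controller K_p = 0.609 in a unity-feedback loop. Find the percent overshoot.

From 1 + K_pG_p(s) = 0: s² + 3.1s + 5.42 = 0 ⇒ ω_n = 2.328, ζ = 0.6658.
%OS = 100·exp(−πζ/√(1−ζ²)) = 100·exp(−π·0.6658/√0.5567) = 6.06%.

6.06%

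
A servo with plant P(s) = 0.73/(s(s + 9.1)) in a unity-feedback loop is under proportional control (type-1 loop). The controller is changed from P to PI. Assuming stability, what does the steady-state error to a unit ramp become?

The integrator raises the loop to type 2, so K_v → ∞ and e_ss to a ramp is zero.

0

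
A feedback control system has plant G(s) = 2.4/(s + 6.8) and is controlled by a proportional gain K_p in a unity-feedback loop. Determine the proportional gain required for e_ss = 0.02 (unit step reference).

Steady-state error for a unit step on this type-0 loop is 1/(1 + K_p·G(0)).
G(0) = 0.3529. Require 1/(1 + K_p·0.3529) = 0.02, so 1 + 0.3529·K_p = 50.
K_p = (50 − 1)/0.3529 = 139.

K_p = 139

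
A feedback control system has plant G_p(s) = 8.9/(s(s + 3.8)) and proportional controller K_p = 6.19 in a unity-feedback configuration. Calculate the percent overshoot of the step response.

43.5%

Closed-loop characteristic equation: s² + 3.8s + 55.09 = 0, so ω_n = 7.422 rad/s and ζ = 3.8/(2·7.422) = 0.256.
%OS = 100·exp(−πζ/√(1−ζ²)) = 100·exp(−π·0.256/√0.9345) = 43.5%.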